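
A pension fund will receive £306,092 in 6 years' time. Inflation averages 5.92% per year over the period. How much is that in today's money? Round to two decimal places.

£216,762.50

Price-level factor over 6 years: (1 + 5.92%)^6 ≈ 1.4121077371.
Purchasing power today: £306,092 divided by that factor.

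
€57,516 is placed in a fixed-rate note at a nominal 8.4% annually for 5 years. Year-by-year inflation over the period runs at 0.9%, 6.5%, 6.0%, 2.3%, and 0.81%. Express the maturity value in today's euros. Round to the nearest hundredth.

€73,284.01

Nominal value at maturity: €57,516 × (1 + 8.4%)^5 ≈ €86,086.51.
Price-level factor over 5 years: 1.009 × 1.065 × 1.060 × 1.023 × 1.0081 ≈ 1.1746970760.
Dividing the nominal maturity value by the price-level factor gives the value in today's money.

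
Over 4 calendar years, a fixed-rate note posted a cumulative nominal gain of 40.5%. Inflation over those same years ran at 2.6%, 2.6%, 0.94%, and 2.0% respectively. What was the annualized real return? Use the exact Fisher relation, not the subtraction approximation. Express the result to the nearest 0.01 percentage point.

6.70%

Cumulative inflation factor: 1.026 × 1.026 × 1.0094 × 1.020 ≈ 1.08382.
Nominal growth factor: 1.40500. Real growth factor = 1.40500 / 1.08382 ≈ 1.29634.
Annualized: 1.29634^(1/4) − 1 ≈ 0.06704.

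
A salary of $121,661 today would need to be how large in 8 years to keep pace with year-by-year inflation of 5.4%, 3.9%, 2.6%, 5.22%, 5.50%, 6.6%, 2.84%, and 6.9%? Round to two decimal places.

Cumulative price-level factor: 1.054 × 1.039 × 1.026 × 1.0522 × 1.0550 × 1.066 × 1.0284 × 1.069 ≈ 1.4616764646.
The nominal amount required is $121,661 scaled up by that factor.

$177,829.02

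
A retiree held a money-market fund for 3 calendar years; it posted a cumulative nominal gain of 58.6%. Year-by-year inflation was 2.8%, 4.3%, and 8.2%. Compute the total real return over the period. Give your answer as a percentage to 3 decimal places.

Cumulative inflation factor: 1.028 × 1.043 × 1.082 ≈ 1.16012.
Nominal growth factor: 1.58600. Real growth factor = 1.58600 / 1.16012 ≈ 1.36709.
Total real return ≈ 36.7094%.

36.709%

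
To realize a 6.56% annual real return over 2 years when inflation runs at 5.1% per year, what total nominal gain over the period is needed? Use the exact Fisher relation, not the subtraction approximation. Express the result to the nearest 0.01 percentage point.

Required annual nominal rate: (1+6.56%)(1+5.1%) − 1 = 11.99456%.
Cumulative over 2 years: (1 + 0.1199456)^2 − 1 ≈ 0.25428.

25.43%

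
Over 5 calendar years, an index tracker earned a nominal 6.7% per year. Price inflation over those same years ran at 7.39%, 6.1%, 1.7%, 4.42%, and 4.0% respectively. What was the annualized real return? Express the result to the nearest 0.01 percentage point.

1.91%

Cumulative inflation factor: 1.0739 × 1.061 × 1.017 × 1.0442 × 1.040 ≈ 1.25840.
Nominal growth factor: 1.38300. Real growth factor = 1.38300 / 1.25840 ≈ 1.09902.
Annualized: 1.09902^(1/5) − 1 ≈ 0.01906.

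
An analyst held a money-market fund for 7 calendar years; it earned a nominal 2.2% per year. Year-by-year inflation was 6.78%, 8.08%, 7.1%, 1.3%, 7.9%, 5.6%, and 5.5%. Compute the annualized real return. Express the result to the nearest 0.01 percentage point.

Cumulative inflation factor: 1.0678 × 1.0808 × 1.071 × 1.013 × 1.079 × 1.056 × 1.055 ≈ 1.50512.
Nominal growth factor: 1.16454. Real growth factor = 1.16454 / 1.50512 ≈ 0.77372.
Annualized: 0.77372^(1/7) − 1 ≈ -0.03599.

-3.60%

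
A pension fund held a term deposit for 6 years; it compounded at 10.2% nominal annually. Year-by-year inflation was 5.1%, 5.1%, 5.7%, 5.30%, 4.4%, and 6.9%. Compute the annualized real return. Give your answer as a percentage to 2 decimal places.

4.54%

Cumulative inflation factor: 1.051 × 1.051 × 1.057 × 1.0530 × 1.044 × 1.069 ≈ 1.37210.
Nominal growth factor: 1.79098. Real growth factor = 1.79098 / 1.37210 ≈ 1.30528.
Annualized: 1.30528^(1/6) − 1 ≈ 0.04540.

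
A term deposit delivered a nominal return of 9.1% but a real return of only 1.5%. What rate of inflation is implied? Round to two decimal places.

7.49%

From (1+r_nom) = (1+r_real)(1+π), we get 1+π = (1 + 9.1%)/(1 + 1.5%) = 1.091/1.015 ≈ 1.07488.
So π ≈ 7.4877%.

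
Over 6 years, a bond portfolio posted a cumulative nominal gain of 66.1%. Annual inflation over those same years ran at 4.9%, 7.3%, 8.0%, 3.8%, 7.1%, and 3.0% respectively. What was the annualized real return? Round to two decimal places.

2.99%

Cumulative inflation factor: 1.049 × 1.073 × 1.080 × 1.038 × 1.071 × 1.030 ≈ 1.39195.
Nominal growth factor: 1.66100. Real growth factor = 1.66100 / 1.39195 ≈ 1.19329.
Annualized: 1.19329^(1/6) − 1 ≈ 0.02989.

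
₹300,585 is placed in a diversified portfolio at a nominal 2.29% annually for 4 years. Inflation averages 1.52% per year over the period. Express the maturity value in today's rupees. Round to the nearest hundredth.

₹309,808.68

Nominal value at maturity: ₹300,585 × (1 + 2.29%)^4 ≈ ₹329,078.89.
Price-level factor over 4 years: (1 + 1.52%)^4 ≈ 1.0622003406.
The maturity value deflated by that factor is the answer in today's purchasing power.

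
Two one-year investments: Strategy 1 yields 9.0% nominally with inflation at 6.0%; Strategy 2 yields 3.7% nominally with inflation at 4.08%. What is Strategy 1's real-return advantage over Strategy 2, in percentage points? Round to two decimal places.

3.20

Strategy 1 real return: 1.090/1.060 − 1 = 2.830%.
Strategy 2 real return: 1.037/1.0408 − 1 = -0.365%.
Difference: 2.830 − (-0.365) = 3.195 pp.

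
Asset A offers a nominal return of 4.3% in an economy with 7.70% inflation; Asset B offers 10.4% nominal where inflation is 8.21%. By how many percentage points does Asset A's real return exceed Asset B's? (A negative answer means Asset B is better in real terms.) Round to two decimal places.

-5.18

Asset A real return: 1.043/1.0770 − 1 = -3.157%.
Asset B real return: 1.104/1.0821 − 1 = 2.024%.
Difference: -3.157 − 2.024 = -5.181 pp.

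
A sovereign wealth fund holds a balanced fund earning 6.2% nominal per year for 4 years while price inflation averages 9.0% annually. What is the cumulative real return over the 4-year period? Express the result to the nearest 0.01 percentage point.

The annual real rate is (1+6.2%)/(1+9.0%) − 1 = -2.5688%.
Compounded over 4 years: (1 + -0.025688)^4 − 1 ≈ -0.09886.

-9.89%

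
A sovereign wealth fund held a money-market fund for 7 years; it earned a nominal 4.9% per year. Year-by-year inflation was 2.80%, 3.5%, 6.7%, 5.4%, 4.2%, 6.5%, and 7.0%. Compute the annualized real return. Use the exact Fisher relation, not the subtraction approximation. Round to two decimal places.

Cumulative inflation factor: 1.0280 × 1.035 × 1.067 × 1.054 × 1.042 × 1.065 × 1.070 ≈ 1.42082.
Nominal growth factor: 1.39775. Real growth factor = 1.39775 / 1.42082 ≈ 0.98376.
Annualized: 0.98376^(1/7) − 1 ≈ -0.00234.

-0.23%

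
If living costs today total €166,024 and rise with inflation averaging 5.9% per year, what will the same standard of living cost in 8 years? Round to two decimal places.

€262,626.50

Cumulative price-level factor: (1+5.9%)^8 ≈ 1.5818586761.
Multiplying €166,024 by the price-level factor gives the future nominal sum.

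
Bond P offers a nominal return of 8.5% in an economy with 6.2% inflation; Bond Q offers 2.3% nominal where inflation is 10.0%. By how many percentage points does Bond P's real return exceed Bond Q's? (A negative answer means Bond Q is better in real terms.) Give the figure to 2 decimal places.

Bond P real return: 1.085/1.062 − 1 = 2.166%.
Bond Q real return: 1.023/1.100 − 1 = -7.000%.
Difference: 2.166 − (-7.000) = 9.166 pp.

9.17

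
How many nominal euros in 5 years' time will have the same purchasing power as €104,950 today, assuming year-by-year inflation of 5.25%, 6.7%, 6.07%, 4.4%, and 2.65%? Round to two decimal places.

Cumulative price-level factor: 1.0525 × 1.067 × 1.0607 × 1.044 × 1.0265 ≈ 1.2765521023.
Multiplying €104,950 by the price-level factor gives the future nominal sum.

€133,974.14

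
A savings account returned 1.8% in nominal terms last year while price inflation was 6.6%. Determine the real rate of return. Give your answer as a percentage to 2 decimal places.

Real return via the Fisher equation: (1 + 1.8%)/(1 + 6.6%) − 1 = 1.018/1.066 − 1 ≈ -0.04503.

-4.50%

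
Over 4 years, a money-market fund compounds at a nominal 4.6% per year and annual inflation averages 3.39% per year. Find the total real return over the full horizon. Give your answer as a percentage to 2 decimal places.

4.76%

The annual real rate is (1+4.6%)/(1+3.39%) − 1 = 1.1703%.
Compounded over 4 years: (1 + 0.011703)^4 − 1 ≈ 0.04764.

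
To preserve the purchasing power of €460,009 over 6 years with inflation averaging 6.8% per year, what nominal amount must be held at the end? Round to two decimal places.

€682,643.32

Cumulative price-level factor: (1+6.8%)^6 ≈ 1.4839781831.
The nominal amount required is €460,009 scaled up by that factor.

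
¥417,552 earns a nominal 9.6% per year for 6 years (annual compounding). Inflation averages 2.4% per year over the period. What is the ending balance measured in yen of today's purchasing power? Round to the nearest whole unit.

¥627,732

Nominal value at maturity: ¥417,552 × (1 + 9.6%)^6 ≈ ¥723,726.
Price-level factor over 6 years: (1 + 2.4%)^6 ≈ 1.1529215046.
The maturity value deflated by that factor is the answer in today's purchasing power.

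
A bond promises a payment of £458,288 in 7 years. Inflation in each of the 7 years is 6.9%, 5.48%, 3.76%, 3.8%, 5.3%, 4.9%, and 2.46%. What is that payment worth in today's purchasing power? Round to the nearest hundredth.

Price-level factor over 7 years: 1.069 × 1.0548 × 1.0376 × 1.038 × 1.053 × 1.049 × 1.0246 ≈ 1.3744639511.
Purchasing power today: £458,288 divided by that factor.

£333,430.35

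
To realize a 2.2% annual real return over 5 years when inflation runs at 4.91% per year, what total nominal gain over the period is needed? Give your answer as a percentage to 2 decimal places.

41.69%

Required annual nominal rate: (1+2.2%)(1+4.91%) − 1 = 7.21802%.
Cumulative over 5 years: (1 + 0.0721802)^5 − 1 ≈ 0.41690.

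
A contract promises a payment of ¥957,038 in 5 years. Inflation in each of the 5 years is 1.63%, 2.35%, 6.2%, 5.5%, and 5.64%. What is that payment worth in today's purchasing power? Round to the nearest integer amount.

¥777,345

Price-level factor over 5 years: 1.0163 × 1.0235 × 1.062 × 1.055 × 1.0564 ≈ 1.2311618271.
Purchasing power today: ¥957,038 divided by that factor.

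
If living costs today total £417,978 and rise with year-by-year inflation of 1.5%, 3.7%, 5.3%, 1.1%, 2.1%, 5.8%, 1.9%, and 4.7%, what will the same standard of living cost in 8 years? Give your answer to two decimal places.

Cumulative price-level factor: 1.015 × 1.037 × 1.053 × 1.011 × 1.021 × 1.058 × 1.019 × 1.047 ≈ 1.2913875671.
Multiplying £417,978 by the price-level factor gives the future nominal sum.

£539,771.59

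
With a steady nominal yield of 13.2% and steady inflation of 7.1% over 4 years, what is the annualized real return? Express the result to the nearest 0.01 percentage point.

5.70%

With constant rates the annual real return is the same each year: (1+13.2%)/(1+7.1%) − 1 = 0.05696.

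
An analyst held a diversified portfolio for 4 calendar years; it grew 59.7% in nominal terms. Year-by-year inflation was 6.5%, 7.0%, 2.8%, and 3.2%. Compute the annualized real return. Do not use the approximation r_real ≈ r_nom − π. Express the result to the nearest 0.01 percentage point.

7.21%

Cumulative inflation factor: 1.065 × 1.070 × 1.028 × 1.032 ≈ 1.20894.
Nominal growth factor: 1.59700. Real growth factor = 1.59700 / 1.20894 ≈ 1.32099.
Annualized: 1.32099^(1/4) − 1 ≈ 0.07207.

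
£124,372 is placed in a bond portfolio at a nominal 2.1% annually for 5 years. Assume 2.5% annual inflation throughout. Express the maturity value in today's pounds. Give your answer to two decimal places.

£121,964.10

Nominal value at maturity: £124,372 × (1 + 2.1%)^5 ≈ £137,991.18.
Price-level factor over 5 years: (1 + 2.5%)^5 ≈ 1.1314082129.
The maturity value deflated by that factor is the answer in today's purchasing power.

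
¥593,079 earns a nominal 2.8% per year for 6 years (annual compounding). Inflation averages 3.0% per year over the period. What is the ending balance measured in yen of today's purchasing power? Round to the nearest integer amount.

¥586,203

Nominal value at maturity: ¥593,079 × (1 + 2.8%)^6 ≈ ¥699,957.
Price-level factor over 6 years: (1 + 3.0%)^6 ≈ 1.1940522965.
The maturity value deflated by that factor is the answer in today's purchasing power.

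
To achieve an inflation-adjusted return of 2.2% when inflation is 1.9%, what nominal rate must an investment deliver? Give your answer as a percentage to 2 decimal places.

4.14%

By the Fisher equation, 1 + r_nom = (1 + 2.2%)(1 + 1.9%) = 1.022 × 1.019 = 1.041418.
So r_nom = 4.1418%.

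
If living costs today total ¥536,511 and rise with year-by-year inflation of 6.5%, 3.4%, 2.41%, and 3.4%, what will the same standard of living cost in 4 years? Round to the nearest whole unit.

Cumulative price-level factor: 1.065 × 1.034 × 1.0241 × 1.034 ≈ 1.1660926325.
Multiplying ¥536,511 by the price-level factor gives the future nominal sum.

¥625,622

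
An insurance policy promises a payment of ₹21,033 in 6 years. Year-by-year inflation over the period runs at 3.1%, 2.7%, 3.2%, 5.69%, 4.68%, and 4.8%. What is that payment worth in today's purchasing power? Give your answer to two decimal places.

₹16,600.97

Price-level factor over 6 years: 1.031 × 1.027 × 1.032 × 1.0569 × 1.0468 × 1.048 ≈ 1.2669739942.
Purchasing power today: ₹21,033 divided by that factor.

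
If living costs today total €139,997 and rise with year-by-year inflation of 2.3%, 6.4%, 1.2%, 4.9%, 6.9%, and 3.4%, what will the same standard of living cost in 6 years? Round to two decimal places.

€178,809.35

Cumulative price-level factor: 1.023 × 1.064 × 1.012 × 1.049 × 1.069 × 1.034 ≈ 1.2772370450.
The nominal amount required is €139,997 scaled up by that factor.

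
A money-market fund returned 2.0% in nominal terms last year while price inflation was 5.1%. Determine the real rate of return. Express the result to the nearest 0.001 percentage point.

-2.950%

Real return via the Fisher equation: (1 + 2.0%)/(1 + 5.1%) − 1 = 1.020/1.051 − 1 ≈ -0.02950.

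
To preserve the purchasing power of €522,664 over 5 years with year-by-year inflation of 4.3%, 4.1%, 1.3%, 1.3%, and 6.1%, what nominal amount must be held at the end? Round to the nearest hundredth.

€617,862.59

Cumulative price-level factor: 1.043 × 1.041 × 1.013 × 1.013 × 1.061 ≈ 1.1821410882.
The nominal amount required is €522,664 scaled up by that factor.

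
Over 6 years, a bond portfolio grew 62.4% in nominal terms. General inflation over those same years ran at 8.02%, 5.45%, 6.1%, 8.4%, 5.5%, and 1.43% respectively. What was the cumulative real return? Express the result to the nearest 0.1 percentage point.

Cumulative inflation factor: 1.0802 × 1.0545 × 1.061 × 1.084 × 1.055 × 1.0143 ≈ 1.40189.
Nominal growth factor: 1.62400. Real growth factor = 1.62400 / 1.40189 ≈ 1.15844.
Total real return ≈ 15.8435%.

15.8%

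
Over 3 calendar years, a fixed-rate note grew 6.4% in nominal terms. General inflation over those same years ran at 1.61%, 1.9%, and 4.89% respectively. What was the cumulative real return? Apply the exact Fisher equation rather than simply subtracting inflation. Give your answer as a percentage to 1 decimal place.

Cumulative inflation factor: 1.0161 × 1.019 × 1.0489 ≈ 1.08604.
Nominal growth factor: 1.06400. Real growth factor = 1.06400 / 1.08604 ≈ 0.97971.
Total real return ≈ -2.0291%.

-2.0%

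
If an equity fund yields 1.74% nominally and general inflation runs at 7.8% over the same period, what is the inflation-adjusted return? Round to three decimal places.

-5.622%

Real return via the Fisher equation: (1 + 1.74%)/(1 + 7.8%) − 1 = 1.0174/1.078 − 1 ≈ -0.05622.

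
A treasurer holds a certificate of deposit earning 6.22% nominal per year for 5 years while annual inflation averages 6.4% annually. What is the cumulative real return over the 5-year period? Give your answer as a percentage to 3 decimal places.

-0.843%

The annual real rate is (1+6.22%)/(1+6.4%) − 1 = -0.1692%.
Compounded over 5 years: (1 + -0.001692)^5 − 1 ≈ -0.00843.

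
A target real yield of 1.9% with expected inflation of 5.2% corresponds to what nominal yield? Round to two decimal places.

7.20%

By the Fisher equation, 1 + r_nom = (1 + 1.9%)(1 + 5.2%) = 1.019 × 1.052 = 1.071988.
So r_nom = 7.1988%.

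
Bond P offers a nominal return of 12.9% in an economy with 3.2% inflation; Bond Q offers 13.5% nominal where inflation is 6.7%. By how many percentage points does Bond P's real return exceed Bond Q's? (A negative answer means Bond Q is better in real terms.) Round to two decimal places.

Bond P real return: 1.129/1.032 − 1 = 9.399%.
Bond Q real return: 1.135/1.067 − 1 = 6.373%.
Difference: 9.399 − 6.373 = 3.026 pp.

3.03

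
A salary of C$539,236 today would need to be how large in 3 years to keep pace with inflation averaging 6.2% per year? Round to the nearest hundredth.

C$645,880.88

Cumulative price-level factor: (1+6.2%)^3 = 1.197770328.
Multiplying C$539,236 by the price-level factor gives the future nominal sum.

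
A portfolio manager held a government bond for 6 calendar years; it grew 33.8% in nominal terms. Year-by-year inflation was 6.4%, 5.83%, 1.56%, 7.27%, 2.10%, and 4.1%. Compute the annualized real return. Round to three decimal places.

Cumulative inflation factor: 1.064 × 1.0583 × 1.0156 × 1.0727 × 1.0210 × 1.041 ≈ 1.30385.
Nominal growth factor: 1.33800. Real growth factor = 1.33800 / 1.30385 ≈ 1.02619.
Annualized: 1.02619^(1/6) − 1 ≈ 0.00432.

0.432%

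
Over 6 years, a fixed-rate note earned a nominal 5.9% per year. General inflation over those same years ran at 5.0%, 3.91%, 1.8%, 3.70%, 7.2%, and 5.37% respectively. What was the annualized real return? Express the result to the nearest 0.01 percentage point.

1.36%

Cumulative inflation factor: 1.050 × 1.0391 × 1.018 × 1.0370 × 1.072 × 1.0537 ≈ 1.30102.
Nominal growth factor: 1.41051. Real growth factor = 1.41051 / 1.30102 ≈ 1.08415.
Annualized: 1.08415^(1/6) − 1 ≈ 0.01356.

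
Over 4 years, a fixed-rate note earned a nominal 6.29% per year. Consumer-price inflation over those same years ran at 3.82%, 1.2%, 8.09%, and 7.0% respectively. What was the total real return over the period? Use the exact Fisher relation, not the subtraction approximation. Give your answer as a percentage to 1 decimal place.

Cumulative inflation factor: 1.0382 × 1.012 × 1.0809 × 1.070 ≈ 1.21515.
Nominal growth factor: 1.27635. Real growth factor = 1.27635 / 1.21515 ≈ 1.05036.
Total real return ≈ 5.0362%.

5.0%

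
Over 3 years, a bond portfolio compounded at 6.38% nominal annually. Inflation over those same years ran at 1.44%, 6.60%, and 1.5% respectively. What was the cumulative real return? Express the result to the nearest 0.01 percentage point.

9.69%

Cumulative inflation factor: 1.0144 × 1.0660 × 1.015 ≈ 1.09757.
Nominal growth factor: 1.20387. Real growth factor = 1.20387 / 1.09757 ≈ 1.09685.
Total real return ≈ 9.6851%.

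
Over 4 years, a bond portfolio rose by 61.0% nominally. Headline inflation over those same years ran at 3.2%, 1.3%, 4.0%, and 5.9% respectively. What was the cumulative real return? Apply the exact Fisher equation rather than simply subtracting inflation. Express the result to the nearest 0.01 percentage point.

Cumulative inflation factor: 1.032 × 1.013 × 1.040 × 1.059 ≈ 1.15138.
Nominal growth factor: 1.61000. Real growth factor = 1.61000 / 1.15138 ≈ 1.39832.
Total real return ≈ 39.8323%.

39.83%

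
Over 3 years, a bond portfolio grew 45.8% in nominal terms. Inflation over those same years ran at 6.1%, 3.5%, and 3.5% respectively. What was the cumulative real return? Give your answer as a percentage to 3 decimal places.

Cumulative inflation factor: 1.061 × 1.035 × 1.035 ≈ 1.13657.
Nominal growth factor: 1.45800. Real growth factor = 1.45800 / 1.13657 ≈ 1.28281.
Total real return ≈ 28.2807%.

28.281%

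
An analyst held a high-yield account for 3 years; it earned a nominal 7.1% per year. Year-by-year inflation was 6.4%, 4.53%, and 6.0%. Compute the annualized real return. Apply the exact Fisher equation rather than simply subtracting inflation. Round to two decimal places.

Cumulative inflation factor: 1.064 × 1.0453 × 1.060 ≈ 1.17893.
Nominal growth factor: 1.22848. Real growth factor = 1.22848 / 1.17893 ≈ 1.04203.
Annualized: 1.04203^(1/3) − 1 ≈ 0.01382.

1.38%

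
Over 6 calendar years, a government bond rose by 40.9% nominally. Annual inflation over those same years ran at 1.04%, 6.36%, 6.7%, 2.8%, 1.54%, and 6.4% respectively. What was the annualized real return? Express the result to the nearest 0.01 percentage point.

Cumulative inflation factor: 1.0104 × 1.0636 × 1.067 × 1.028 × 1.0154 × 1.064 ≈ 1.27353.
Nominal growth factor: 1.40900. Real growth factor = 1.40900 / 1.27353 ≈ 1.10638.
Annualized: 1.10638^(1/6) − 1 ≈ 0.01699.

1.70%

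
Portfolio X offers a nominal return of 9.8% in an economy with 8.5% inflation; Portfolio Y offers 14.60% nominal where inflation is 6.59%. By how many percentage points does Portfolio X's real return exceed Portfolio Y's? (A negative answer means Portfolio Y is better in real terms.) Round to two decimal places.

-6.32

Portfolio X real return: 1.098/1.085 − 1 = 1.198%.
Portfolio Y real return: 1.1460/1.0659 − 1 = 7.515%.
Difference: 1.198 − 7.515 = -6.317 pp.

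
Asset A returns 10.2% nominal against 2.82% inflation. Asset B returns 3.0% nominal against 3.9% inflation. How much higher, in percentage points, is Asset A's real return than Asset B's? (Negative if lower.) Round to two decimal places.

Asset A real return: 1.102/1.0282 − 1 = 7.178%.
Asset B real return: 1.030/1.039 − 1 = -0.866%.
Difference: 7.178 − (-0.866) = 8.044 pp.

8.04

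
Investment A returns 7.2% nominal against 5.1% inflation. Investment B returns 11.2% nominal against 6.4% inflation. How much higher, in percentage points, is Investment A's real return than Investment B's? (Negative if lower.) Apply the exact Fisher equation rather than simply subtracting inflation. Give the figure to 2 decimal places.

-2.51

Investment A real return: 1.072/1.051 − 1 = 1.998%.
Investment B real return: 1.112/1.064 − 1 = 4.511%.
Difference: 1.998 − 4.511 = -2.513 pp.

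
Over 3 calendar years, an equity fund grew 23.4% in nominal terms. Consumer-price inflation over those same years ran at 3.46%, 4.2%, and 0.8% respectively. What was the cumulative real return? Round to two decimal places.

13.56%

Cumulative inflation factor: 1.0346 × 1.042 × 1.008 ≈ 1.08668.
Nominal growth factor: 1.23400. Real growth factor = 1.23400 / 1.08668 ≈ 1.13557.
Total real return ≈ 13.5571%.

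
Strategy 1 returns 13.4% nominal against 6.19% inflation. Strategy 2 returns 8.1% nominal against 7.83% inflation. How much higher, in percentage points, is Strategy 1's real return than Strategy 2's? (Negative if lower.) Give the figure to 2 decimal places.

6.54

Strategy 1 real return: 1.134/1.0619 − 1 = 6.790%.
Strategy 2 real return: 1.081/1.0783 − 1 = 0.250%.
Difference: 6.790 − 0.250 = 6.540 pp.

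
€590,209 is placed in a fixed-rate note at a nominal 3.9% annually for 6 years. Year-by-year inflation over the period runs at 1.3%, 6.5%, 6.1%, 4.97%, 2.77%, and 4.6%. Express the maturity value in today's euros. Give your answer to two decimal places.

€574,859.14

Nominal value at maturity: €590,209 × (1 + 3.9%)^6 ≈ €742,504.54.
Price-level factor over 6 years: 1.013 × 1.065 × 1.061 × 1.0497 × 1.0277 × 1.046 ≈ 1.2916286667.
Dividing the nominal maturity value by the price-level factor gives the value in today's money.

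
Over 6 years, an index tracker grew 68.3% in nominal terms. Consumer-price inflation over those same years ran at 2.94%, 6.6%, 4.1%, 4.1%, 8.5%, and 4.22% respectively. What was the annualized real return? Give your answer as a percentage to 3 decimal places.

Cumulative inflation factor: 1.0294 × 1.066 × 1.041 × 1.041 × 1.085 × 1.0422 ≈ 1.34469.
Nominal growth factor: 1.68300. Real growth factor = 1.68300 / 1.34469 ≈ 1.25159.
Annualized: 1.25159^(1/6) − 1 ≈ 0.03811.

3.811%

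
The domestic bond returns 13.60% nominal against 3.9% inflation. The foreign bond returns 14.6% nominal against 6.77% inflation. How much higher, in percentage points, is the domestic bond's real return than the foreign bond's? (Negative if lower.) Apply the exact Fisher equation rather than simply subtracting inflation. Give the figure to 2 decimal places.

2.00

The domestic bond real return: 1.1360/1.039 − 1 = 9.336%.
The foreign bond real return: 1.146/1.0677 − 1 = 7.334%.
Difference: 9.336 − 7.334 = 2.002 pp.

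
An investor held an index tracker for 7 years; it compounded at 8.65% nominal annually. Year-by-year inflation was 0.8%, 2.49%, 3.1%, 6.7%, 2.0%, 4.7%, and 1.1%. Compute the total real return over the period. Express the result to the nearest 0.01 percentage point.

Cumulative inflation factor: 1.008 × 1.0249 × 1.031 × 1.067 × 1.020 × 1.047 × 1.011 ≈ 1.22705.
Nominal growth factor: 1.78734. Real growth factor = 1.78734 / 1.22705 ≈ 1.45662.
Total real return ≈ 45.6616%.

45.66%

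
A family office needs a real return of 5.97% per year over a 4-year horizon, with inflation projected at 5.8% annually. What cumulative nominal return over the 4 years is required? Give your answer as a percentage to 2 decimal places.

58.01%

Required annual nominal rate: (1+5.97%)(1+5.8%) − 1 = 12.11626%.
Cumulative over 4 years: (1 + 0.1211626)^4 − 1 ≈ 0.58006.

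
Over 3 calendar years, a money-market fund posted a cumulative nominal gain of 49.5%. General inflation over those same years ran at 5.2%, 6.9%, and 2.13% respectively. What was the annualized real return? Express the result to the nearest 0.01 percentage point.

9.19%

Cumulative inflation factor: 1.052 × 1.069 × 1.0213 ≈ 1.14854.
Nominal growth factor: 1.49500. Real growth factor = 1.49500 / 1.14854 ≈ 1.30165.
Annualized: 1.30165^(1/3) − 1 ≈ 0.09185.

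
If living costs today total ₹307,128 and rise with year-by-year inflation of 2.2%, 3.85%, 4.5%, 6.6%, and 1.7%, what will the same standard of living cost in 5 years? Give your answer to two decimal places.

Cumulative price-level factor: 1.022 × 1.0385 × 1.045 × 1.066 × 1.017 ≈ 1.2024079658.
Multiplying ₹307,128 by the price-level factor gives the future nominal sum.

₹369,293.15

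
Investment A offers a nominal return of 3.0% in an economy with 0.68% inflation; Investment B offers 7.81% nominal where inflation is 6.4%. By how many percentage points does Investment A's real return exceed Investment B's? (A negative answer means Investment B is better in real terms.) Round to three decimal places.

0.979

Investment A real return: 1.030/1.0068 − 1 = 2.3043%.
Investment B real return: 1.0781/1.064 − 1 = 1.3252%.
Difference: 2.3043 − 1.3252 = 0.9791 pp.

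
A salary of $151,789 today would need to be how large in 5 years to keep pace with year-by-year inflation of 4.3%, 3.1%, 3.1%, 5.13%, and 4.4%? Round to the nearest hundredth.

Cumulative price-level factor: 1.043 × 1.031 × 1.031 × 1.0513 × 1.044 ≈ 1.2168269003.
The nominal amount required is $151,789 scaled up by that factor.

$184,700.94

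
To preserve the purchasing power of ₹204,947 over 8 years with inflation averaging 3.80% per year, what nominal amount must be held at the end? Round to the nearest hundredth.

Cumulative price-level factor: (1+3.80%)^8 ≈ 1.3476553139.
The nominal amount required is ₹204,947 scaled up by that factor.

₹276,197.91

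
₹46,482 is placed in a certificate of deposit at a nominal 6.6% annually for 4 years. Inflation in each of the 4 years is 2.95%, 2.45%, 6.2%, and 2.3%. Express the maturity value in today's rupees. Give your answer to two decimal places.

Nominal value at maturity: ₹46,482 × (1 + 6.6%)^4 ≈ ₹60,022.44.
Price-level factor over 4 years: 1.0295 × 1.0245 × 1.062 × 1.023 ≈ 1.1458782184.
The maturity value deflated by that factor is the answer in today's purchasing power.

₹52,381.17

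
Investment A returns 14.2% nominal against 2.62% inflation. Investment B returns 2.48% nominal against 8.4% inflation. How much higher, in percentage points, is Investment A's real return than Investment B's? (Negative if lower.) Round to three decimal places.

16.746

Investment A real return: 1.142/1.0262 − 1 = 11.2844%.
Investment B real return: 1.0248/1.084 − 1 = -5.4613%.
Difference: 11.2844 − (-5.4613) = 16.7457 pp.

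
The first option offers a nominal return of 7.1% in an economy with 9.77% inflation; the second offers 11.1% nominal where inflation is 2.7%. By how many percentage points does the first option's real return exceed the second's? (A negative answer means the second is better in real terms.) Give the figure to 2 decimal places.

-10.61

The first option real return: 1.071/1.0977 − 1 = -2.432%.
The second real return: 1.111/1.027 − 1 = 8.179%.
Difference: -2.432 − 8.179 = -10.611 pp.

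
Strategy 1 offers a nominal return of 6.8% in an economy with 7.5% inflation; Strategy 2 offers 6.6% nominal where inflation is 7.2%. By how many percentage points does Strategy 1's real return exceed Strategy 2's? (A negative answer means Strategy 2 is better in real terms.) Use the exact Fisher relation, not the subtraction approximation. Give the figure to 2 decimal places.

Strategy 1 real return: 1.068/1.075 − 1 = -0.651%.
Strategy 2 real return: 1.066/1.072 − 1 = -0.560%.
Difference: -0.651 − (-0.560) = -0.091 pp.

-0.09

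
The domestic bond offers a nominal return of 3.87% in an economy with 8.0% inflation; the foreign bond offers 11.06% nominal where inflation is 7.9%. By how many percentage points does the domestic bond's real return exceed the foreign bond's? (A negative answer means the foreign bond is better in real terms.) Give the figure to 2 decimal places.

-6.75

The domestic bond real return: 1.0387/1.080 − 1 = -3.824%.
The foreign bond real return: 1.1106/1.079 − 1 = 2.929%.
Difference: -3.824 − 2.929 = -6.753 pp.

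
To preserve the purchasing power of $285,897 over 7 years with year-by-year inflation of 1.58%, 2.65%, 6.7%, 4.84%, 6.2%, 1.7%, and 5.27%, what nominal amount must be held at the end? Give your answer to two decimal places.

$379,156.31

Cumulative price-level factor: 1.0158 × 1.0265 × 1.067 × 1.0484 × 1.062 × 1.017 × 1.0527 ≈ 1.3261989707.
Multiplying $285,897 by the price-level factor gives the future nominal sum.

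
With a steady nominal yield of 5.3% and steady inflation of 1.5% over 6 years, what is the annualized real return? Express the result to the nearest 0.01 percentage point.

3.74%

With constant rates the annual real return is the same each year: (1+5.3%)/(1+1.5%) − 1 = 0.03744.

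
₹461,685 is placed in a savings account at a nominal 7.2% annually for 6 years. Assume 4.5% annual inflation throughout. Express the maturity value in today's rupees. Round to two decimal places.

Nominal value at maturity: ₹461,685 × (1 + 7.2%)^6 ≈ ₹700,671.54.
Price-level factor over 6 years: (1 + 4.5%)^6 ≈ 1.3022601248.
Dividing the nominal maturity value by the price-level factor gives the value in today's money.

₹538,042.69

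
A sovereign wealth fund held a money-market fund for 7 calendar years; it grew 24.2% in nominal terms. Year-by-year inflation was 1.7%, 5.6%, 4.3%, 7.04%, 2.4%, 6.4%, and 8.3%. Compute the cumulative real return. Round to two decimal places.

Cumulative inflation factor: 1.017 × 1.056 × 1.043 × 1.0704 × 1.024 × 1.064 × 1.083 ≈ 1.41477.
Nominal growth factor: 1.24200. Real growth factor = 1.24200 / 1.41477 ≈ 0.87788.
Total real return ≈ -12.2118%.

-12.21%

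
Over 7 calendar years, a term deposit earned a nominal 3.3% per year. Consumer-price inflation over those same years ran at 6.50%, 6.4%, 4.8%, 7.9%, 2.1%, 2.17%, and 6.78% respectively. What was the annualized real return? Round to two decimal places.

Cumulative inflation factor: 1.0650 × 1.064 × 1.048 × 1.079 × 1.021 × 1.0217 × 1.0678 ≈ 1.42729.
Nominal growth factor: 1.25517. Real growth factor = 1.25517 / 1.42729 ≈ 0.87941.
Annualized: 0.87941^(1/7) − 1 ≈ -0.01819.

-1.82%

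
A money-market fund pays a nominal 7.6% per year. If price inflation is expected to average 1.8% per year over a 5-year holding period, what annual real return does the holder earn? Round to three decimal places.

5.697%

With constant rates the annual real return is the same each year: (1+7.6%)/(1+1.8%) − 1 = 0.05697.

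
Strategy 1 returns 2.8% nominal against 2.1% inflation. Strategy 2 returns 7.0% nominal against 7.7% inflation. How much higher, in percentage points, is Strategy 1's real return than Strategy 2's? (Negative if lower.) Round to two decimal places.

Strategy 1 real return: 1.028/1.021 − 1 = 0.686%.
Strategy 2 real return: 1.070/1.077 − 1 = -0.650%.
Difference: 0.686 − (-0.650) = 1.336 pp.

1.34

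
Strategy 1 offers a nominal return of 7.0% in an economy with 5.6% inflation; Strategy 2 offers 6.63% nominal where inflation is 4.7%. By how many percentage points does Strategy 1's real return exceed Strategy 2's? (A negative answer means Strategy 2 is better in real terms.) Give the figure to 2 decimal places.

-0.52

Strategy 1 real return: 1.070/1.056 − 1 = 1.326%.
Strategy 2 real return: 1.0663/1.047 − 1 = 1.843%.
Difference: 1.326 − 1.843 = -0.517 pp.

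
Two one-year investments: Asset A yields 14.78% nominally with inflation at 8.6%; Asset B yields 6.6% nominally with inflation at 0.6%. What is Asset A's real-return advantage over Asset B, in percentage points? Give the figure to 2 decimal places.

Asset A real return: 1.1478/1.086 − 1 = 5.691%.
Asset B real return: 1.066/1.006 − 1 = 5.964%.
Difference: 5.691 − 5.964 = -0.273 pp.

-0.27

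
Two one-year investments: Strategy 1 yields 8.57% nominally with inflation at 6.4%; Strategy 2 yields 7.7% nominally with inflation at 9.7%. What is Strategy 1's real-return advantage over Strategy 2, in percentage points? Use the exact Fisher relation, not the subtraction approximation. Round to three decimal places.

3.863

Strategy 1 real return: 1.0857/1.064 − 1 = 2.0395%.
Strategy 2 real return: 1.077/1.097 − 1 = -1.8232%.
Difference: 2.0395 − (-1.8232) = 3.8627 pp.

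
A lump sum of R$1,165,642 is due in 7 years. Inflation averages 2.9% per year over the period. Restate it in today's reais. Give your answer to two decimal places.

Price-level factor over 7 years: (1 + 2.9%)^7 ≈ 1.2215398048.
Purchasing power today: R$1,165,642 divided by that factor.

R$954,239.88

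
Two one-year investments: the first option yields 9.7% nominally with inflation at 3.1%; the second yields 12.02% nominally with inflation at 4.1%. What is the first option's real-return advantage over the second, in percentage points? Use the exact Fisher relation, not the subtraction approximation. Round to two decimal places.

-1.21

The first option real return: 1.097/1.031 − 1 = 6.402%.
The second real return: 1.1202/1.041 − 1 = 7.608%.
Difference: 6.402 − 7.608 = -1.206 pp.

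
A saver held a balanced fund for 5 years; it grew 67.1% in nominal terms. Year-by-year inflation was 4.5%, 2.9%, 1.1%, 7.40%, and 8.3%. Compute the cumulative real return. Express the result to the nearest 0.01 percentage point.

32.15%

Cumulative inflation factor: 1.045 × 1.029 × 1.011 × 1.0740 × 1.083 ≈ 1.26449.
Nominal growth factor: 1.67100. Real growth factor = 1.67100 / 1.26449 ≈ 1.32148.
Total real return ≈ 32.1481%.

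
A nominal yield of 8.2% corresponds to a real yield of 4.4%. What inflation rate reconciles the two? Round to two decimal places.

3.64%

From (1+r_nom) = (1+r_real)(1+π), we get 1+π = (1 + 8.2%)/(1 + 4.4%) = 1.082/1.044 ≈ 1.03640.
So π ≈ 3.6398%.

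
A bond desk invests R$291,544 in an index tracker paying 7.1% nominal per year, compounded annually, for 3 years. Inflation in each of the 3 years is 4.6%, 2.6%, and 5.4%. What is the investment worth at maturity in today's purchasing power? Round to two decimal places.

R$316,630.59

Nominal value at maturity: R$291,544 × (1 + 7.1%)^3 ≈ R$358,156.24.
Price-level factor over 3 years: 1.046 × 1.026 × 1.054 = 1.131148584.
Dividing the nominal maturity value by the price-level factor gives the value in today's money.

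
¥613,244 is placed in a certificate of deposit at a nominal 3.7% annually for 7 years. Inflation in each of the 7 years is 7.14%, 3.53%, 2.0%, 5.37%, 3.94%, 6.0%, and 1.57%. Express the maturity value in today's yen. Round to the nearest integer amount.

Nominal value at maturity: ¥613,244 × (1 + 3.7%)^7 ≈ ¥790,833.
Price-level factor over 7 years: 1.0714 × 1.0353 × 1.020 × 1.0537 × 1.0394 × 1.060 × 1.0157 ≈ 1.3341020087.
Dividing the nominal maturity value by the price-level factor gives the value in today's money.

¥592,783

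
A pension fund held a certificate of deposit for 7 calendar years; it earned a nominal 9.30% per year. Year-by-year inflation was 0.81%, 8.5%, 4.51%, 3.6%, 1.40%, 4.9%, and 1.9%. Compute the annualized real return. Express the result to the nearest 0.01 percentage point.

5.47%

Cumulative inflation factor: 1.0081 × 1.085 × 1.0451 × 1.036 × 1.0140 × 1.049 × 1.019 ≈ 1.28363.
Nominal growth factor: 1.86355. Real growth factor = 1.86355 / 1.28363 ≈ 1.45179.
Annualized: 1.45179^(1/7) − 1 ≈ 0.05470.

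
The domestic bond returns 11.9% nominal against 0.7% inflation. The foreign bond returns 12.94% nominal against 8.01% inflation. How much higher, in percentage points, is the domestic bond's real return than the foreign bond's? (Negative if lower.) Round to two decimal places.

The domestic bond real return: 1.119/1.007 − 1 = 11.122%.
The foreign bond real return: 1.1294/1.0801 − 1 = 4.564%.
Difference: 11.122 − 4.564 = 6.558 pp.

6.56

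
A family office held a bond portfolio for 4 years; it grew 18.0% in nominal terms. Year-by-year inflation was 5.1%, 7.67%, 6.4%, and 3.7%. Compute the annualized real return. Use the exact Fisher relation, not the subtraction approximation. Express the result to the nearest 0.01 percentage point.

Cumulative inflation factor: 1.051 × 1.0767 × 1.064 × 1.037 ≈ 1.24858.
Nominal growth factor: 1.18000. Real growth factor = 1.18000 / 1.24858 ≈ 0.94507.
Annualized: 0.94507^(1/4) − 1 ≈ -0.01402.

-1.40%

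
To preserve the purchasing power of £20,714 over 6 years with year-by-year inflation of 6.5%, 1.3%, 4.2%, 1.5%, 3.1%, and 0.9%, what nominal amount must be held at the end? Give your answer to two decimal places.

£24,587.06

Cumulative price-level factor: 1.065 × 1.013 × 1.042 × 1.015 × 1.031 × 1.009 ≈ 1.1869779351.
The nominal amount required is £20,714 scaled up by that factor.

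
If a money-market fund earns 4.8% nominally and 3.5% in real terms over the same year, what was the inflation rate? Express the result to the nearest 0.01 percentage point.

From (1+r_nom) = (1+r_real)(1+π), we get 1+π = (1 + 4.8%)/(1 + 3.5%) = 1.048/1.035 ≈ 1.01256.
So π ≈ 1.2560%.

1.26%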